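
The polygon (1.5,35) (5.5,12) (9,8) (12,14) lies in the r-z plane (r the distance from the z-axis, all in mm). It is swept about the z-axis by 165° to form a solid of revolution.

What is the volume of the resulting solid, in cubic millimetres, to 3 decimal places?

Profile (r,z), 4 vertices: (1.5,35) (5.5,12) (9,8) (12,14)
edge 0: (1.5,35)→(5.5,12)  cross = 1.5·12 − 5.5·35 = -174.5000; (r_i+r_j)·cross = 7·-174.5000 = -1221.5000
edge 1: (5.5,12)→(9,8)  cross = 5.5·8 − 9·12 = -64.0000; (r_i+r_j)·cross = 14.5·-64.0000 = -928.0000
edge 2: (9,8)→(12,14)  cross = 9·14 − 12·8 = 30.0000; (r_i+r_j)·cross = 21·30.0000 = 630.0000
edge 3: (12,14)→(1.5,35)  cross = 12·35 − 1.5·14 = 399.0000; (r_i+r_j)·cross = 13.5·399.0000 = 5386.5000
Σcross = 190.5000 → A = |Σcross|/2 = 95.2500 mm²
Σ(r_i+r_j)·cross = 3867.0000 → first moment M = |Σ|/6 = 644.5000
R_c = M/A = 644.5000/95.2500 = 6.7664 mm
θ = 165° = 2.879793 rad
V = θ·R_c·A = 2.879793·6.7664·95.2500 = 1856.027 mm³

Volume = 1856.027 mm³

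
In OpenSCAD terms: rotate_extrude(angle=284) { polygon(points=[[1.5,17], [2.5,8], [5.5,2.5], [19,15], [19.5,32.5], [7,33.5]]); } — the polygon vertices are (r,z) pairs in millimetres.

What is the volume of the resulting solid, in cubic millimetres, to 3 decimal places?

Volume = 20498.371 mm³

Profile (r,z), 6 vertices: (1.5,17) (2.5,8) (5.5,2.5) (19,15) (19.5,32.5) (7,33.5)
edge 0: (1.5,17)→(2.5,8)  cross = 1.5·8 − 2.5·17 = -30.5000; (r_i+r_j)·cross = 4·-30.5000 = -122.0000
edge 1: (2.5,8)→(5.5,2.5)  cross = 2.5·2.5 − 5.5·8 = -37.7500; (r_i+r_j)·cross = 8·-37.7500 = -302.0000
edge 2: (5.5,2.5)→(19,15)  cross = 5.5·15 − 19·2.5 = 35.0000; (r_i+r_j)·cross = 24.5·35.0000 = 857.5000
edge 3: (19,15)→(19.5,32.5)  cross = 19·32.5 − 19.5·15 = 325.0000; (r_i+r_j)·cross = 38.5·325.0000 = 12512.5000
edge 4: (19.5,32.5)→(7,33.5)  cross = 19.5·33.5 − 7·32.5 = 425.7500; (r_i+r_j)·cross = 26.5·425.7500 = 11282.3750
edge 5: (7,33.5)→(1.5,17)  cross = 7·17 − 1.5·33.5 = 68.7500; (r_i+r_j)·cross = 8.5·68.7500 = 584.3750
Σcross = 786.2500 → A = |Σcross|/2 = 393.1250 mm²
Σ(r_i+r_j)·cross = 24812.7500 → first moment M = |Σ|/6 = 4135.4583
R_c = M/A = 4135.4583/393.1250 = 10.5194 mm
θ = 284° = 4.956735 rad
V = θ·R_c·A = 4.956735·10.5194·393.1250 = 20498.371 mm³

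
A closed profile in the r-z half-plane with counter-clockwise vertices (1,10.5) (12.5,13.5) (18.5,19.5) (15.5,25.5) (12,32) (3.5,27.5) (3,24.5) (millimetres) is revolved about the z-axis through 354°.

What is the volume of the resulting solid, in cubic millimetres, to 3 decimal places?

Volume = 13016.482 mm³

Profile (r,z), 7 vertices: (1,10.5) (12.5,13.5) (18.5,19.5) (15.5,25.5) (12,32) (3.5,27.5) (3,24.5)
edge 0: (1,10.5)→(12.5,13.5)  cross = 1·13.5 − 12.5·10.5 = -117.7500; (r_i+r_j)·cross = 13.5·-117.7500 = -1589.6250
edge 1: (12.5,13.5)→(18.5,19.5)  cross = 12.5·19.5 − 18.5·13.5 = -6.0000; (r_i+r_j)·cross = 31·-6.0000 = -186.0000
edge 2: (18.5,19.5)→(15.5,25.5)  cross = 18.5·25.5 − 15.5·19.5 = 169.5000; (r_i+r_j)·cross = 34·169.5000 = 5763.0000
edge 3: (15.5,25.5)→(12,32)  cross = 15.5·32 − 12·25.5 = 190.0000; (r_i+r_j)·cross = 27.5·190.0000 = 5225.0000
edge 4: (12,32)→(3.5,27.5)  cross = 12·27.5 − 3.5·32 = 218.0000; (r_i+r_j)·cross = 15.5·218.0000 = 3379.0000
edge 5: (3.5,27.5)→(3,24.5)  cross = 3.5·24.5 − 3·27.5 = 3.2500; (r_i+r_j)·cross = 6.5·3.2500 = 21.1250
edge 6: (3,24.5)→(1,10.5)  cross = 3·10.5 − 1·24.5 = 7.0000; (r_i+r_j)·cross = 4·7.0000 = 28.0000
Σcross = 464.0000 → A = |Σcross|/2 = 232.0000 mm²
Σ(r_i+r_j)·cross = 12640.5000 → first moment M = |Σ|/6 = 2106.7500
R_c = M/A = 2106.7500/232.0000 = 9.0808 mm
θ = 354° = 6.178466 rad
V = θ·R_c·A = 6.178466·9.0808·232.0000 = 13016.482 mm³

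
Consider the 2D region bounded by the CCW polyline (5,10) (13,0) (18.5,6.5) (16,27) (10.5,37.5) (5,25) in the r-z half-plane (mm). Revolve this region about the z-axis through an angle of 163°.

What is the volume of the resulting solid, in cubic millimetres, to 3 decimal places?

Volume = 10794.567 mm³

Profile (r,z), 6 vertices: (5,10) (13,0) (18.5,6.5) (16,27) (10.5,37.5) (5,25)
edge 0: (5,10)→(13,0)  cross = 5·0 − 13·10 = -130.0000; (r_i+r_j)·cross = 18·-130.0000 = -2340.0000
edge 1: (13,0)→(18.5,6.5)  cross = 13·6.5 − 18.5·0 = 84.5000; (r_i+r_j)·cross = 31.5·84.5000 = 2661.7500
edge 2: (18.5,6.5)→(16,27)  cross = 18.5·27 − 16·6.5 = 395.5000; (r_i+r_j)·cross = 34.5·395.5000 = 13644.7500
edge 3: (16,27)→(10.5,37.5)  cross = 16·37.5 − 10.5·27 = 316.5000; (r_i+r_j)·cross = 26.5·316.5000 = 8387.2500
edge 4: (10.5,37.5)→(5,25)  cross = 10.5·25 − 5·37.5 = 75.0000; (r_i+r_j)·cross = 15.5·75.0000 = 1162.5000
edge 5: (5,25)→(5,10)  cross = 5·10 − 5·25 = -75.0000; (r_i+r_j)·cross = 10·-75.0000 = -750.0000
Σcross = 666.5000 → A = |Σcross|/2 = 333.2500 mm²
Σ(r_i+r_j)·cross = 22766.2500 → first moment M = |Σ|/6 = 3794.3750
R_c = M/A = 3794.3750/333.2500 = 11.3860 mm
θ = 163° = 2.844887 rad
V = θ·R_c·A = 2.844887·11.3860·333.2500 = 10794.567 mm³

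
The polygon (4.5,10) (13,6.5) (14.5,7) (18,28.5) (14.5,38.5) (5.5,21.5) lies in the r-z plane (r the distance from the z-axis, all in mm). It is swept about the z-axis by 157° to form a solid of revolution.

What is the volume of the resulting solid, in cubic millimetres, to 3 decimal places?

Volume = 8292.430 mm³

Profile (r,z), 6 vertices: (4.5,10) (13,6.5) (14.5,7) (18,28.5) (14.5,38.5) (5.5,21.5)
edge 0: (4.5,10)→(13,6.5)  cross = 4.5·6.5 − 13·10 = -100.7500; (r_i+r_j)·cross = 17.5·-100.7500 = -1763.1250
edge 1: (13,6.5)→(14.5,7)  cross = 13·7 − 14.5·6.5 = -3.2500; (r_i+r_j)·cross = 27.5·-3.2500 = -89.3750
edge 2: (14.5,7)→(18,28.5)  cross = 14.5·28.5 − 18·7 = 287.2500; (r_i+r_j)·cross = 32.5·287.2500 = 9335.6250
edge 3: (18,28.5)→(14.5,38.5)  cross = 18·38.5 − 14.5·28.5 = 279.7500; (r_i+r_j)·cross = 32.5·279.7500 = 9091.8750
edge 4: (14.5,38.5)→(5.5,21.5)  cross = 14.5·21.5 − 5.5·38.5 = 100.0000; (r_i+r_j)·cross = 20·100.0000 = 2000.0000
edge 5: (5.5,21.5)→(4.5,10)  cross = 5.5·10 − 4.5·21.5 = -41.7500; (r_i+r_j)·cross = 10·-41.7500 = -417.5000
Σcross = 521.2500 → A = |Σcross|/2 = 260.6250 mm²
Σ(r_i+r_j)·cross = 18157.5000 → first moment M = |Σ|/6 = 3026.2500
R_c = M/A = 3026.2500/260.6250 = 11.6115 mm
θ = 157° = 2.740167 rad
V = θ·R_c·A = 2.740167·11.6115·260.6250 = 8292.430 mm³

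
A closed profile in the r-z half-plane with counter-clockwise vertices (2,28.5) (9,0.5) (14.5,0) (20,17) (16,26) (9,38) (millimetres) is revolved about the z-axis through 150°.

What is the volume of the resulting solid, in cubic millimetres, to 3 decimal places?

Volume = 11251.647 mm³

Profile (r,z), 6 vertices: (2,28.5) (9,0.5) (14.5,0) (20,17) (16,26) (9,38)
edge 0: (2,28.5)→(9,0.5)  cross = 2·0.5 − 9·28.5 = -255.5000; (r_i+r_j)·cross = 11·-255.5000 = -2810.5000
edge 1: (9,0.5)→(14.5,0)  cross = 9·0 − 14.5·0.5 = -7.2500; (r_i+r_j)·cross = 23.5·-7.2500 = -170.3750
edge 2: (14.5,0)→(20,17)  cross = 14.5·17 − 20·0 = 246.5000; (r_i+r_j)·cross = 34.5·246.5000 = 8504.2500
edge 3: (20,17)→(16,26)  cross = 20·26 − 16·17 = 248.0000; (r_i+r_j)·cross = 36·248.0000 = 8928.0000
edge 4: (16,26)→(9,38)  cross = 16·38 − 9·26 = 374.0000; (r_i+r_j)·cross = 25·374.0000 = 9350.0000
edge 5: (9,38)→(2,28.5)  cross = 9·28.5 − 2·38 = 180.5000; (r_i+r_j)·cross = 11·180.5000 = 1985.5000
Σcross = 786.2500 → A = |Σcross|/2 = 393.1250 mm²
Σ(r_i+r_j)·cross = 25786.8750 → first moment M = |Σ|/6 = 4297.8125
R_c = M/A = 4297.8125/393.1250 = 10.9324 mm
θ = 150° = 2.617994 rad
V = θ·R_c·A = 2.617994·10.9324·393.1250 = 11251.647 mm³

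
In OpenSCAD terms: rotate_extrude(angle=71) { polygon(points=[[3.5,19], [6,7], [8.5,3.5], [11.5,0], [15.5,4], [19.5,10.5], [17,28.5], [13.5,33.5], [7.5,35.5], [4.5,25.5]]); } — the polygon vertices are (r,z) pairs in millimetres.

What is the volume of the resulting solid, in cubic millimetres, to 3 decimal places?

Volume = 5480.342 mm³

Profile (r,z), 10 vertices: (3.5,19) (6,7) (8.5,3.5) (11.5,0) (15.5,4) (19.5,10.5) (17,28.5) (13.5,33.5) (7.5,35.5) (4.5,25.5)
edge 0: (3.5,19)→(6,7)  cross = 3.5·7 − 6·19 = -89.5000; (r_i+r_j)·cross = 9.5·-89.5000 = -850.2500
edge 1: (6,7)→(8.5,3.5)  cross = 6·3.5 − 8.5·7 = -38.5000; (r_i+r_j)·cross = 14.5·-38.5000 = -558.2500
edge 2: (8.5,3.5)→(11.5,0)  cross = 8.5·0 − 11.5·3.5 = -40.2500; (r_i+r_j)·cross = 20·-40.2500 = -805.0000
edge 3: (11.5,0)→(15.5,4)  cross = 11.5·4 − 15.5·0 = 46.0000; (r_i+r_j)·cross = 27·46.0000 = 1242.0000
edge 4: (15.5,4)→(19.5,10.5)  cross = 15.5·10.5 − 19.5·4 = 84.7500; (r_i+r_j)·cross = 35·84.7500 = 2966.2500
edge 5: (19.5,10.5)→(17,28.5)  cross = 19.5·28.5 − 17·10.5 = 377.2500; (r_i+r_j)·cross = 36.5·377.2500 = 13769.6250
edge 6: (17,28.5)→(13.5,33.5)  cross = 17·33.5 − 13.5·28.5 = 184.7500; (r_i+r_j)·cross = 30.5·184.7500 = 5634.8750
edge 7: (13.5,33.5)→(7.5,35.5)  cross = 13.5·35.5 − 7.5·33.5 = 228.0000; (r_i+r_j)·cross = 21·228.0000 = 4788.0000
edge 8: (7.5,35.5)→(4.5,25.5)  cross = 7.5·25.5 − 4.5·35.5 = 31.5000; (r_i+r_j)·cross = 12·31.5000 = 378.0000
edge 9: (4.5,25.5)→(3.5,19)  cross = 4.5·19 − 3.5·25.5 = -3.7500; (r_i+r_j)·cross = 8·-3.7500 = -30.0000
Σcross = 780.2500 → A = |Σcross|/2 = 390.1250 mm²
Σ(r_i+r_j)·cross = 26535.2500 → first moment M = |Σ|/6 = 4422.5417
R_c = M/A = 4422.5417/390.1250 = 11.3362 mm
θ = 71° = 1.239184 rad
V = θ·R_c·A = 1.239184·11.3362·390.1250 = 5480.342 mm³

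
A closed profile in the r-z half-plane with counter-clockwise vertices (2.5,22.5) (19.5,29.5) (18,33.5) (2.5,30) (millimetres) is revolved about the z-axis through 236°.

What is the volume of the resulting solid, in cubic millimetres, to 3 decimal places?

Profile (r,z), 4 vertices: (2.5,22.5) (19.5,29.5) (18,33.5) (2.5,30)
edge 0: (2.5,22.5)→(19.5,29.5)  cross = 2.5·29.5 − 19.5·22.5 = -365.0000; (r_i+r_j)·cross = 22·-365.0000 = -8030.0000
edge 1: (19.5,29.5)→(18,33.5)  cross = 19.5·33.5 − 18·29.5 = 122.2500; (r_i+r_j)·cross = 37.5·122.2500 = 4584.3750
edge 2: (18,33.5)→(2.5,30)  cross = 18·30 − 2.5·33.5 = 456.2500; (r_i+r_j)·cross = 20.5·456.2500 = 9353.1250
edge 3: (2.5,30)→(2.5,22.5)  cross = 2.5·22.5 − 2.5·30 = -18.7500; (r_i+r_j)·cross = 5·-18.7500 = -93.7500
Σcross = 194.7500 → A = |Σcross|/2 = 97.3750 mm²
Σ(r_i+r_j)·cross = 5813.7500 → first moment M = |Σ|/6 = 968.9583
R_c = M/A = 968.9583/97.3750 = 9.9508 mm
θ = 236° = 4.118977 rad
V = θ·R_c·A = 4.118977·9.9508·97.3750 = 3991.117 mm³

Volume = 3991.117 mm³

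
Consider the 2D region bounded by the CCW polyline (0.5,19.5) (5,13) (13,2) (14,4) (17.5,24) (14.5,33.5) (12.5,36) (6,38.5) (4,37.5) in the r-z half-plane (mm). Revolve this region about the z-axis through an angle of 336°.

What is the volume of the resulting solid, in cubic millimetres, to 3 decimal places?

Profile (r,z), 9 vertices: (0.5,19.5) (5,13) (13,2) (14,4) (17.5,24) (14.5,33.5) (12.5,36) (6,38.5) (4,37.5)
edge 0: (0.5,19.5)→(5,13)  cross = 0.5·13 − 5·19.5 = -91.0000; (r_i+r_j)·cross = 5.5·-91.0000 = -500.5000
edge 1: (5,13)→(13,2)  cross = 5·2 − 13·13 = -159.0000; (r_i+r_j)·cross = 18·-159.0000 = -2862.0000
edge 2: (13,2)→(14,4)  cross = 13·4 − 14·2 = 24.0000; (r_i+r_j)·cross = 27·24.0000 = 648.0000
edge 3: (14,4)→(17.5,24)  cross = 14·24 − 17.5·4 = 266.0000; (r_i+r_j)·cross = 31.5·266.0000 = 8379.0000
edge 4: (17.5,24)→(14.5,33.5)  cross = 17.5·33.5 − 14.5·24 = 238.2500; (r_i+r_j)·cross = 32·238.2500 = 7624.0000
edge 5: (14.5,33.5)→(12.5,36)  cross = 14.5·36 − 12.5·33.5 = 103.2500; (r_i+r_j)·cross = 27·103.2500 = 2787.7500
edge 6: (12.5,36)→(6,38.5)  cross = 12.5·38.5 − 6·36 = 265.2500; (r_i+r_j)·cross = 18.5·265.2500 = 4907.1250
edge 7: (6,38.5)→(4,37.5)  cross = 6·37.5 − 4·38.5 = 71.0000; (r_i+r_j)·cross = 10·71.0000 = 710.0000
edge 8: (4,37.5)→(0.5,19.5)  cross = 4·19.5 − 0.5·37.5 = 59.2500; (r_i+r_j)·cross = 4.5·59.2500 = 266.6250
Σcross = 777.0000 → A = |Σcross|/2 = 388.5000 mm²
Σ(r_i+r_j)·cross = 21960.0000 → first moment M = |Σ|/6 = 3660.0000
R_c = M/A = 3660.0000/388.5000 = 9.4208 mm
θ = 336° = 5.864306 rad
V = θ·R_c·A = 5.864306·9.4208·388.5000 = 21463.361 mm³

Volume = 21463.361 mm³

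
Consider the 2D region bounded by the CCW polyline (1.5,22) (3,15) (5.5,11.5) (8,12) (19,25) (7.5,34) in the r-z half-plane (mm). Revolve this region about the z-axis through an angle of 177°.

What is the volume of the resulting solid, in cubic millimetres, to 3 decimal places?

Profile (r,z), 6 vertices: (1.5,22) (3,15) (5.5,11.5) (8,12) (19,25) (7.5,34)
edge 0: (1.5,22)→(3,15)  cross = 1.5·15 − 3·22 = -43.5000; (r_i+r_j)·cross = 4.5·-43.5000 = -195.7500
edge 1: (3,15)→(5.5,11.5)  cross = 3·11.5 − 5.5·15 = -48.0000; (r_i+r_j)·cross = 8.5·-48.0000 = -408.0000
edge 2: (5.5,11.5)→(8,12)  cross = 5.5·12 − 8·11.5 = -26.0000; (r_i+r_j)·cross = 13.5·-26.0000 = -351.0000
edge 3: (8,12)→(19,25)  cross = 8·25 − 19·12 = -28.0000; (r_i+r_j)·cross = 27·-28.0000 = -756.0000
edge 4: (19,25)→(7.5,34)  cross = 19·34 − 7.5·25 = 458.5000; (r_i+r_j)·cross = 26.5·458.5000 = 12150.2500
edge 5: (7.5,34)→(1.5,22)  cross = 7.5·22 − 1.5·34 = 114.0000; (r_i+r_j)·cross = 9·114.0000 = 1026.0000
Σcross = 427.0000 → A = |Σcross|/2 = 213.5000 mm²
Σ(r_i+r_j)·cross = 11465.5000 → first moment M = |Σ|/6 = 1910.9167
R_c = M/A = 1910.9167/213.5000 = 8.9504 mm
θ = 177° = 3.089233 rad
V = θ·R_c·A = 3.089233·8.9504·213.5000 = 5903.266 mm³

Volume = 5903.266 mm³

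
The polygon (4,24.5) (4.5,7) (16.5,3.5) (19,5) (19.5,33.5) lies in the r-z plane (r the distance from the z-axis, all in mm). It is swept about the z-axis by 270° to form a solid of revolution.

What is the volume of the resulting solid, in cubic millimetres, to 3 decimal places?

Volume = 20894.536 mm³

Profile (r,z), 5 vertices: (4,24.5) (4.5,7) (16.5,3.5) (19,5) (19.5,33.5)
edge 0: (4,24.5)→(4.5,7)  cross = 4·7 − 4.5·24.5 = -82.2500; (r_i+r_j)·cross = 8.5·-82.2500 = -699.1250
edge 1: (4.5,7)→(16.5,3.5)  cross = 4.5·3.5 − 16.5·7 = -99.7500; (r_i+r_j)·cross = 21·-99.7500 = -2094.7500
edge 2: (16.5,3.5)→(19,5)  cross = 16.5·5 − 19·3.5 = 16.0000; (r_i+r_j)·cross = 35.5·16.0000 = 568.0000
edge 3: (19,5)→(19.5,33.5)  cross = 19·33.5 − 19.5·5 = 539.0000; (r_i+r_j)·cross = 38.5·539.0000 = 20751.5000
edge 4: (19.5,33.5)→(4,24.5)  cross = 19.5·24.5 − 4·33.5 = 343.7500; (r_i+r_j)·cross = 23.5·343.7500 = 8078.1250
Σcross = 716.7500 → A = |Σcross|/2 = 358.3750 mm²
Σ(r_i+r_j)·cross = 26603.7500 → first moment M = |Σ|/6 = 4433.9583
R_c = M/A = 4433.9583/358.3750 = 12.3724 mm
θ = 270° = 4.712389 rad
V = θ·R_c·A = 4.712389·12.3724·358.3750 = 20894.536 mm³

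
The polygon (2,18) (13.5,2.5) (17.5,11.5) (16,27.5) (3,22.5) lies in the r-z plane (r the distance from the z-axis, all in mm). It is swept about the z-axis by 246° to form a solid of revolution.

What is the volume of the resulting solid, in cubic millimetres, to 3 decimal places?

Volume = 10764.456 mm³

Profile (r,z), 5 vertices: (2,18) (13.5,2.5) (17.5,11.5) (16,27.5) (3,22.5)
edge 0: (2,18)→(13.5,2.5)  cross = 2·2.5 − 13.5·18 = -238.0000; (r_i+r_j)·cross = 15.5·-238.0000 = -3689.0000
edge 1: (13.5,2.5)→(17.5,11.5)  cross = 13.5·11.5 − 17.5·2.5 = 111.5000; (r_i+r_j)·cross = 31·111.5000 = 3456.5000
edge 2: (17.5,11.5)→(16,27.5)  cross = 17.5·27.5 − 16·11.5 = 297.2500; (r_i+r_j)·cross = 33.5·297.2500 = 9957.8750
edge 3: (16,27.5)→(3,22.5)  cross = 16·22.5 − 3·27.5 = 277.5000; (r_i+r_j)·cross = 19·277.5000 = 5272.5000
edge 4: (3,22.5)→(2,18)  cross = 3·18 − 2·22.5 = 9.0000; (r_i+r_j)·cross = 5·9.0000 = 45.0000
Σcross = 457.2500 → A = |Σcross|/2 = 228.6250 mm²
Σ(r_i+r_j)·cross = 15042.8750 → first moment M = |Σ|/6 = 2507.1458
R_c = M/A = 2507.1458/228.6250 = 10.9662 mm
θ = 246° = 4.293510 rad
V = θ·R_c·A = 4.293510·10.9662·228.6250 = 10764.456 mm³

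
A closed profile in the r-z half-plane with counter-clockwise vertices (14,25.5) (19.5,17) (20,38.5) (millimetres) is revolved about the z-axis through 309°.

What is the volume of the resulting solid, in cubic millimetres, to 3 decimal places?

Volume = 5890.803 mm³

Profile (r,z), 3 vertices: (14,25.5) (19.5,17) (20,38.5)
edge 0: (14,25.5)→(19.5,17)  cross = 14·17 − 19.5·25.5 = -259.2500; (r_i+r_j)·cross = 33.5·-259.2500 = -8684.8750
edge 1: (19.5,17)→(20,38.5)  cross = 19.5·38.5 − 20·17 = 410.7500; (r_i+r_j)·cross = 39.5·410.7500 = 16224.6250
edge 2: (20,38.5)→(14,25.5)  cross = 20·25.5 − 14·38.5 = -29.0000; (r_i+r_j)·cross = 34·-29.0000 = -986.0000
Σcross = 122.5000 → A = |Σcross|/2 = 61.2500 mm²
Σ(r_i+r_j)·cross = 6553.7500 → first moment M = |Σ|/6 = 1092.2917
R_c = M/A = 1092.2917/61.2500 = 17.8333 mm
θ = 309° = 5.393067 rad
V = θ·R_c·A = 5.393067·17.8333·61.2500 = 5890.803 mm³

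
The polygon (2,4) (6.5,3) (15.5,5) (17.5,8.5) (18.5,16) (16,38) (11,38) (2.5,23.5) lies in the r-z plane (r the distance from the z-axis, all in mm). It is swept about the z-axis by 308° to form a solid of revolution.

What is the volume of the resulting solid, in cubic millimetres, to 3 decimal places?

Volume = 25080.376 mm³

Profile (r,z), 8 vertices: (2,4) (6.5,3) (15.5,5) (17.5,8.5) (18.5,16) (16,38) (11,38) (2.5,23.5)
edge 0: (2,4)→(6.5,3)  cross = 2·3 − 6.5·4 = -20.0000; (r_i+r_j)·cross = 8.5·-20.0000 = -170.0000
edge 1: (6.5,3)→(15.5,5)  cross = 6.5·5 − 15.5·3 = -14.0000; (r_i+r_j)·cross = 22·-14.0000 = -308.0000
edge 2: (15.5,5)→(17.5,8.5)  cross = 15.5·8.5 − 17.5·5 = 44.2500; (r_i+r_j)·cross = 33·44.2500 = 1460.2500
edge 3: (17.5,8.5)→(18.5,16)  cross = 17.5·16 − 18.5·8.5 = 122.7500; (r_i+r_j)·cross = 36·122.7500 = 4419.0000
edge 4: (18.5,16)→(16,38)  cross = 18.5·38 − 16·16 = 447.0000; (r_i+r_j)·cross = 34.5·447.0000 = 15421.5000
edge 5: (16,38)→(11,38)  cross = 16·38 − 11·38 = 190.0000; (r_i+r_j)·cross = 27·190.0000 = 5130.0000
edge 6: (11,38)→(2.5,23.5)  cross = 11·23.5 − 2.5·38 = 163.5000; (r_i+r_j)·cross = 13.5·163.5000 = 2207.2500
edge 7: (2.5,23.5)→(2,4)  cross = 2.5·4 − 2·23.5 = -37.0000; (r_i+r_j)·cross = 4.5·-37.0000 = -166.5000
Σcross = 896.5000 → A = |Σcross|/2 = 448.2500 mm²
Σ(r_i+r_j)·cross = 27993.5000 → first moment M = |Σ|/6 = 4665.5833
R_c = M/A = 4665.5833/448.2500 = 10.4084 mm
θ = 308° = 5.375614 rad
V = θ·R_c·A = 5.375614·10.4084·448.2500 = 25080.376 mm³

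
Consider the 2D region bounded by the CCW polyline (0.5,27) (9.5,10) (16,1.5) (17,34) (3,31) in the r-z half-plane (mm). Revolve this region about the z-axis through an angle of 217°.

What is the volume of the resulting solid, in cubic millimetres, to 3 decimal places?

Volume = 12377.186 mm³

Profile (r,z), 5 vertices: (0.5,27) (9.5,10) (16,1.5) (17,34) (3,31)
edge 0: (0.5,27)→(9.5,10)  cross = 0.5·10 − 9.5·27 = -251.5000; (r_i+r_j)·cross = 10·-251.5000 = -2515.0000
edge 1: (9.5,10)→(16,1.5)  cross = 9.5·1.5 − 16·10 = -145.7500; (r_i+r_j)·cross = 25.5·-145.7500 = -3716.6250
edge 2: (16,1.5)→(17,34)  cross = 16·34 − 17·1.5 = 518.5000; (r_i+r_j)·cross = 33·518.5000 = 17110.5000
edge 3: (17,34)→(3,31)  cross = 17·31 − 3·34 = 425.0000; (r_i+r_j)·cross = 20·425.0000 = 8500.0000
edge 4: (3,31)→(0.5,27)  cross = 3·27 − 0.5·31 = 65.5000; (r_i+r_j)·cross = 3.5·65.5000 = 229.2500
Σcross = 611.7500 → A = |Σcross|/2 = 305.8750 mm²
Σ(r_i+r_j)·cross = 19608.1250 → first moment M = |Σ|/6 = 3268.0208
R_c = M/A = 3268.0208/305.8750 = 10.6842 mm
θ = 217° = 3.787364 rad
V = θ·R_c·A = 3.787364·10.6842·305.8750 = 12377.186 mm³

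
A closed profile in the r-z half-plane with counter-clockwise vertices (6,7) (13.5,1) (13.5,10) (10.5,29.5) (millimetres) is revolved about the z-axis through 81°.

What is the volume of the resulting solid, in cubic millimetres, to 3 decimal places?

Profile (r,z), 4 vertices: (6,7) (13.5,1) (13.5,10) (10.5,29.5)
edge 0: (6,7)→(13.5,1)  cross = 6·1 − 13.5·7 = -88.5000; (r_i+r_j)·cross = 19.5·-88.5000 = -1725.7500
edge 1: (13.5,1)→(13.5,10)  cross = 13.5·10 − 13.5·1 = 121.5000; (r_i+r_j)·cross = 27·121.5000 = 3280.5000
edge 2: (13.5,10)→(10.5,29.5)  cross = 13.5·29.5 − 10.5·10 = 293.2500; (r_i+r_j)·cross = 24·293.2500 = 7038.0000
edge 3: (10.5,29.5)→(6,7)  cross = 10.5·7 − 6·29.5 = -103.5000; (r_i+r_j)·cross = 16.5·-103.5000 = -1707.7500
Σcross = 222.7500 → A = |Σcross|/2 = 111.3750 mm²
Σ(r_i+r_j)·cross = 6885.0000 → first moment M = |Σ|/6 = 1147.5000
R_c = M/A = 1147.5000/111.3750 = 10.3030 mm
θ = 81° = 1.413717 rad
V = θ·R_c·A = 1.413717·10.3030·111.3750 = 1622.240 mm³

Volume = 1622.240 mm³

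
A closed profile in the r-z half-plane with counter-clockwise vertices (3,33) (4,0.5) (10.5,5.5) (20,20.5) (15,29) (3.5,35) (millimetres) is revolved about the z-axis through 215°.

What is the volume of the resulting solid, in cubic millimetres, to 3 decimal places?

Profile (r,z), 6 vertices: (3,33) (4,0.5) (10.5,5.5) (20,20.5) (15,29) (3.5,35)
edge 0: (3,33)→(4,0.5)  cross = 3·0.5 − 4·33 = -130.5000; (r_i+r_j)·cross = 7·-130.5000 = -913.5000
edge 1: (4,0.5)→(10.5,5.5)  cross = 4·5.5 − 10.5·0.5 = 16.7500; (r_i+r_j)·cross = 14.5·16.7500 = 242.8750
edge 2: (10.5,5.5)→(20,20.5)  cross = 10.5·20.5 − 20·5.5 = 105.2500; (r_i+r_j)·cross = 30.5·105.2500 = 3210.1250
edge 3: (20,20.5)→(15,29)  cross = 20·29 − 15·20.5 = 272.5000; (r_i+r_j)·cross = 35·272.5000 = 9537.5000
edge 4: (15,29)→(3.5,35)  cross = 15·35 − 3.5·29 = 423.5000; (r_i+r_j)·cross = 18.5·423.5000 = 7834.7500
edge 5: (3.5,35)→(3,33)  cross = 3.5·33 − 3·35 = 10.5000; (r_i+r_j)·cross = 6.5·10.5000 = 68.2500
Σcross = 698.0000 → A = |Σcross|/2 = 349.0000 mm²
Σ(r_i+r_j)·cross = 19980.0000 → first moment M = |Σ|/6 = 3330.0000
R_c = M/A = 3330.0000/349.0000 = 9.5415 mm
θ = 215° = 3.752458 rad
V = θ·R_c·A = 3.752458·9.5415·349.0000 = 12495.685 mm³

Volume = 12495.685 mm³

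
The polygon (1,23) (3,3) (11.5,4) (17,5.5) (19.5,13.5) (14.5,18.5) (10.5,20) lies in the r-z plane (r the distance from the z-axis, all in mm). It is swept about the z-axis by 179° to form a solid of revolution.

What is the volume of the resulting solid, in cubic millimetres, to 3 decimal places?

Profile (r,z), 7 vertices: (1,23) (3,3) (11.5,4) (17,5.5) (19.5,13.5) (14.5,18.5) (10.5,20)
edge 0: (1,23)→(3,3)  cross = 1·3 − 3·23 = -66.0000; (r_i+r_j)·cross = 4·-66.0000 = -264.0000
edge 1: (3,3)→(11.5,4)  cross = 3·4 − 11.5·3 = -22.5000; (r_i+r_j)·cross = 14.5·-22.5000 = -326.2500
edge 2: (11.5,4)→(17,5.5)  cross = 11.5·5.5 − 17·4 = -4.7500; (r_i+r_j)·cross = 28.5·-4.7500 = -135.3750
edge 3: (17,5.5)→(19.5,13.5)  cross = 17·13.5 − 19.5·5.5 = 122.2500; (r_i+r_j)·cross = 36.5·122.2500 = 4462.1250
edge 4: (19.5,13.5)→(14.5,18.5)  cross = 19.5·18.5 − 14.5·13.5 = 165.0000; (r_i+r_j)·cross = 34·165.0000 = 5610.0000
edge 5: (14.5,18.5)→(10.5,20)  cross = 14.5·20 − 10.5·18.5 = 95.7500; (r_i+r_j)·cross = 25·95.7500 = 2393.7500
edge 6: (10.5,20)→(1,23)  cross = 10.5·23 − 1·20 = 221.5000; (r_i+r_j)·cross = 11.5·221.5000 = 2547.2500
Σcross = 511.2500 → A = |Σcross|/2 = 255.6250 mm²
Σ(r_i+r_j)·cross = 14287.5000 → first moment M = |Σ|/6 = 2381.2500
R_c = M/A = 2381.2500/255.6250 = 9.3154 mm
θ = 179° = 3.124139 rad
V = θ·R_c·A = 3.124139·9.3154·255.6250 = 7439.357 mm³

Volume = 7439.357 mm³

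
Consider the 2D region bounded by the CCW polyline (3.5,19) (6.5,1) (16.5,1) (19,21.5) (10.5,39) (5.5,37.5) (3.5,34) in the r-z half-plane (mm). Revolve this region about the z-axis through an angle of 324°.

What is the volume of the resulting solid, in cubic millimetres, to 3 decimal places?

Profile (r,z), 7 vertices: (3.5,19) (6.5,1) (16.5,1) (19,21.5) (10.5,39) (5.5,37.5) (3.5,34)
edge 0: (3.5,19)→(6.5,1)  cross = 3.5·1 − 6.5·19 = -120.0000; (r_i+r_j)·cross = 10·-120.0000 = -1200.0000
edge 1: (6.5,1)→(16.5,1)  cross = 6.5·1 − 16.5·1 = -10.0000; (r_i+r_j)·cross = 23·-10.0000 = -230.0000
edge 2: (16.5,1)→(19,21.5)  cross = 16.5·21.5 − 19·1 = 335.7500; (r_i+r_j)·cross = 35.5·335.7500 = 11919.1250
edge 3: (19,21.5)→(10.5,39)  cross = 19·39 − 10.5·21.5 = 515.2500; (r_i+r_j)·cross = 29.5·515.2500 = 15199.8750
edge 4: (10.5,39)→(5.5,37.5)  cross = 10.5·37.5 − 5.5·39 = 179.2500; (r_i+r_j)·cross = 16·179.2500 = 2868.0000
edge 5: (5.5,37.5)→(3.5,34)  cross = 5.5·34 − 3.5·37.5 = 55.7500; (r_i+r_j)·cross = 9·55.7500 = 501.7500
edge 6: (3.5,34)→(3.5,19)  cross = 3.5·19 − 3.5·34 = -52.5000; (r_i+r_j)·cross = 7·-52.5000 = -367.5000
Σcross = 903.5000 → A = |Σcross|/2 = 451.7500 mm²
Σ(r_i+r_j)·cross = 28691.2500 → first moment M = |Σ|/6 = 4781.8750
R_c = M/A = 4781.8750/451.7500 = 10.5852 mm
θ = 324° = 5.654867 rad
V = θ·R_c·A = 5.654867·10.5852·451.7500 = 27040.866 mm³

Volume = 27040.866 mm³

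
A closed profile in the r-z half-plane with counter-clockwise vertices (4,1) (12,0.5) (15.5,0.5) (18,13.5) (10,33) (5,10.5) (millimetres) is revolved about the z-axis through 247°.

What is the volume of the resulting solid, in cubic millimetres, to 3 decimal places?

Profile (r,z), 6 vertices: (4,1) (12,0.5) (15.5,0.5) (18,13.5) (10,33) (5,10.5)
edge 0: (4,1)→(12,0.5)  cross = 4·0.5 − 12·1 = -10.0000; (r_i+r_j)·cross = 16·-10.0000 = -160.0000
edge 1: (12,0.5)→(15.5,0.5)  cross = 12·0.5 − 15.5·0.5 = -1.7500; (r_i+r_j)·cross = 27.5·-1.7500 = -48.1250
edge 2: (15.5,0.5)→(18,13.5)  cross = 15.5·13.5 − 18·0.5 = 200.2500; (r_i+r_j)·cross = 33.5·200.2500 = 6708.3750
edge 3: (18,13.5)→(10,33)  cross = 18·33 − 10·13.5 = 459.0000; (r_i+r_j)·cross = 28·459.0000 = 12852.0000
edge 4: (10,33)→(5,10.5)  cross = 10·10.5 − 5·33 = -60.0000; (r_i+r_j)·cross = 15·-60.0000 = -900.0000
edge 5: (5,10.5)→(4,1)  cross = 5·1 − 4·10.5 = -37.0000; (r_i+r_j)·cross = 9·-37.0000 = -333.0000
Σcross = 550.5000 → A = |Σcross|/2 = 275.2500 mm²
Σ(r_i+r_j)·cross = 18119.2500 → first moment M = |Σ|/6 = 3019.8750
R_c = M/A = 3019.8750/275.2500 = 10.9714 mm
θ = 247° = 4.310963 rad
V = θ·R_c·A = 4.310963·10.9714·275.2500 = 13018.570 mm³

Volume = 13018.570 mm³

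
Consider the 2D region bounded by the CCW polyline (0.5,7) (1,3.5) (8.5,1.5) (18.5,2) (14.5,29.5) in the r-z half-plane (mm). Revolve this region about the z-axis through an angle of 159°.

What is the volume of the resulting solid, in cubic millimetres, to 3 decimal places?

Volume = 8226.937 mm³

Profile (r,z), 5 vertices: (0.5,7) (1,3.5) (8.5,1.5) (18.5,2) (14.5,29.5)
edge 0: (0.5,7)→(1,3.5)  cross = 0.5·3.5 − 1·7 = -5.2500; (r_i+r_j)·cross = 1.5·-5.2500 = -7.8750
edge 1: (1,3.5)→(8.5,1.5)  cross = 1·1.5 − 8.5·3.5 = -28.2500; (r_i+r_j)·cross = 9.5·-28.2500 = -268.3750
edge 2: (8.5,1.5)→(18.5,2)  cross = 8.5·2 − 18.5·1.5 = -10.7500; (r_i+r_j)·cross = 27·-10.7500 = -290.2500
edge 3: (18.5,2)→(14.5,29.5)  cross = 18.5·29.5 − 14.5·2 = 516.7500; (r_i+r_j)·cross = 33·516.7500 = 17052.7500
edge 4: (14.5,29.5)→(0.5,7)  cross = 14.5·7 − 0.5·29.5 = 86.7500; (r_i+r_j)·cross = 15·86.7500 = 1301.2500
Σcross = 559.2500 → A = |Σcross|/2 = 279.6250 mm²
Σ(r_i+r_j)·cross = 17787.5000 → first moment M = |Σ|/6 = 2964.5833
R_c = M/A = 2964.5833/279.6250 = 10.6020 mm
θ = 159° = 2.775074 rad
V = θ·R_c·A = 2.775074·10.6020·279.6250 = 8226.937 mm³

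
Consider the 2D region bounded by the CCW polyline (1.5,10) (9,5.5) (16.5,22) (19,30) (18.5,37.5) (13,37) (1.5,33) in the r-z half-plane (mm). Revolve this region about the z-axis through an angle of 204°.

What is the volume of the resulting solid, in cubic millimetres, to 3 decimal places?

Profile (r,z), 7 vertices: (1.5,10) (9,5.5) (16.5,22) (19,30) (18.5,37.5) (13,37) (1.5,33)
edge 0: (1.5,10)→(9,5.5)  cross = 1.5·5.5 − 9·10 = -81.7500; (r_i+r_j)·cross = 10.5·-81.7500 = -858.3750
edge 1: (9,5.5)→(16.5,22)  cross = 9·22 − 16.5·5.5 = 107.2500; (r_i+r_j)·cross = 25.5·107.2500 = 2734.8750
edge 2: (16.5,22)→(19,30)  cross = 16.5·30 − 19·22 = 77.0000; (r_i+r_j)·cross = 35.5·77.0000 = 2733.5000
edge 3: (19,30)→(18.5,37.5)  cross = 19·37.5 − 18.5·30 = 157.5000; (r_i+r_j)·cross = 37.5·157.5000 = 5906.2500
edge 4: (18.5,37.5)→(13,37)  cross = 18.5·37 − 13·37.5 = 197.0000; (r_i+r_j)·cross = 31.5·197.0000 = 6205.5000
edge 5: (13,37)→(1.5,33)  cross = 13·33 − 1.5·37 = 373.5000; (r_i+r_j)·cross = 14.5·373.5000 = 5415.7500
edge 6: (1.5,33)→(1.5,10)  cross = 1.5·10 − 1.5·33 = -34.5000; (r_i+r_j)·cross = 3·-34.5000 = -103.5000
Σcross = 796.0000 → A = |Σcross|/2 = 398.0000 mm²
Σ(r_i+r_j)·cross = 22034.0000 → first moment M = |Σ|/6 = 3672.3333
R_c = M/A = 3672.3333/398.0000 = 9.2270 mm
θ = 204° = 3.560472 rad
V = θ·R_c·A = 3.560472·9.2270·398.0000 = 13075.239 mm³

Volume = 13075.239 mm³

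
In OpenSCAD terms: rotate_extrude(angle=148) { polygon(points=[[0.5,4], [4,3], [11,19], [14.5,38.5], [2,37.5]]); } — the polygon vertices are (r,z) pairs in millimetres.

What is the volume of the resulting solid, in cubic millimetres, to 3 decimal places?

Volume = 5178.337 mm³

Profile (r,z), 5 vertices: (0.5,4) (4,3) (11,19) (14.5,38.5) (2,37.5)
edge 0: (0.5,4)→(4,3)  cross = 0.5·3 − 4·4 = -14.5000; (r_i+r_j)·cross = 4.5·-14.5000 = -65.2500
edge 1: (4,3)→(11,19)  cross = 4·19 − 11·3 = 43.0000; (r_i+r_j)·cross = 15·43.0000 = 645.0000
edge 2: (11,19)→(14.5,38.5)  cross = 11·38.5 − 14.5·19 = 148.0000; (r_i+r_j)·cross = 25.5·148.0000 = 3774.0000
edge 3: (14.5,38.5)→(2,37.5)  cross = 14.5·37.5 − 2·38.5 = 466.7500; (r_i+r_j)·cross = 16.5·466.7500 = 7701.3750
edge 4: (2,37.5)→(0.5,4)  cross = 2·4 − 0.5·37.5 = -10.7500; (r_i+r_j)·cross = 2.5·-10.7500 = -26.8750
Σcross = 632.5000 → A = |Σcross|/2 = 316.2500 mm²
Σ(r_i+r_j)·cross = 12028.2500 → first moment M = |Σ|/6 = 2004.7083
R_c = M/A = 2004.7083/316.2500 = 6.3390 mm
θ = 148° = 2.583087 rad
V = θ·R_c·A = 2.583087·6.3390·316.2500 = 5178.337 mm³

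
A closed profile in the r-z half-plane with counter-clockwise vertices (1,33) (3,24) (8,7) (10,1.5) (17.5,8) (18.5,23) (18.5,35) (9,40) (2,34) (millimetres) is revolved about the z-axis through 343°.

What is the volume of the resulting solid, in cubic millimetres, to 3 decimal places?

Profile (r,z), 9 vertices: (1,33) (3,24) (8,7) (10,1.5) (17.5,8) (18.5,23) (18.5,35) (9,40) (2,34)
edge 0: (1,33)→(3,24)  cross = 1·24 − 3·33 = -75.0000; (r_i+r_j)·cross = 4·-75.0000 = -300.0000
edge 1: (3,24)→(8,7)  cross = 3·7 − 8·24 = -171.0000; (r_i+r_j)·cross = 11·-171.0000 = -1881.0000
edge 2: (8,7)→(10,1.5)  cross = 8·1.5 − 10·7 = -58.0000; (r_i+r_j)·cross = 18·-58.0000 = -1044.0000
edge 3: (10,1.5)→(17.5,8)  cross = 10·8 − 17.5·1.5 = 53.7500; (r_i+r_j)·cross = 27.5·53.7500 = 1478.1250
edge 4: (17.5,8)→(18.5,23)  cross = 17.5·23 − 18.5·8 = 254.5000; (r_i+r_j)·cross = 36·254.5000 = 9162.0000
edge 5: (18.5,23)→(18.5,35)  cross = 18.5·35 − 18.5·23 = 222.0000; (r_i+r_j)·cross = 37·222.0000 = 8214.0000
edge 6: (18.5,35)→(9,40)  cross = 18.5·40 − 9·35 = 425.0000; (r_i+r_j)·cross = 27.5·425.0000 = 11687.5000
edge 7: (9,40)→(2,34)  cross = 9·34 − 2·40 = 226.0000; (r_i+r_j)·cross = 11·226.0000 = 2486.0000
edge 8: (2,34)→(1,33)  cross = 2·33 − 1·34 = 32.0000; (r_i+r_j)·cross = 3·32.0000 = 96.0000
Σcross = 909.2500 → A = |Σcross|/2 = 454.6250 mm²
Σ(r_i+r_j)·cross = 29898.6250 → first moment M = |Σ|/6 = 4983.1042
R_c = M/A = 4983.1042/454.6250 = 10.9609 mm
θ = 343° = 5.986479 rad
V = θ·R_c·A = 5.986479·10.9609·454.6250 = 29831.250 mm³

Volume = 29831.250 mm³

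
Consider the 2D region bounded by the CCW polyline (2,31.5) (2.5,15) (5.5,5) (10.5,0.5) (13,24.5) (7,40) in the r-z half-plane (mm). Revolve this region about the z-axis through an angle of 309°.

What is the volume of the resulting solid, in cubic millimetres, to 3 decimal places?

Volume = 11282.072 mm³

Profile (r,z), 6 vertices: (2,31.5) (2.5,15) (5.5,5) (10.5,0.5) (13,24.5) (7,40)
edge 0: (2,31.5)→(2.5,15)  cross = 2·15 − 2.5·31.5 = -48.7500; (r_i+r_j)·cross = 4.5·-48.7500 = -219.3750
edge 1: (2.5,15)→(5.5,5)  cross = 2.5·5 − 5.5·15 = -70.0000; (r_i+r_j)·cross = 8·-70.0000 = -560.0000
edge 2: (5.5,5)→(10.5,0.5)  cross = 5.5·0.5 − 10.5·5 = -49.7500; (r_i+r_j)·cross = 16·-49.7500 = -796.0000
edge 3: (10.5,0.5)→(13,24.5)  cross = 10.5·24.5 − 13·0.5 = 250.7500; (r_i+r_j)·cross = 23.5·250.7500 = 5892.6250
edge 4: (13,24.5)→(7,40)  cross = 13·40 − 7·24.5 = 348.5000; (r_i+r_j)·cross = 20·348.5000 = 6970.0000
edge 5: (7,40)→(2,31.5)  cross = 7·31.5 − 2·40 = 140.5000; (r_i+r_j)·cross = 9·140.5000 = 1264.5000
Σcross = 571.2500 → A = |Σcross|/2 = 285.6250 mm²
Σ(r_i+r_j)·cross = 12551.7500 → first moment M = |Σ|/6 = 2091.9583
R_c = M/A = 2091.9583/285.6250 = 7.3241 mm
θ = 309° = 5.393067 rad
V = θ·R_c·A = 5.393067·7.3241·285.6250 = 11282.072 mm³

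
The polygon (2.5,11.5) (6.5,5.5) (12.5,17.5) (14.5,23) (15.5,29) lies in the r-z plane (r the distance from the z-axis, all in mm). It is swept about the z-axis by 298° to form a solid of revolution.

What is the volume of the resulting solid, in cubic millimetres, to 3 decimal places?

Profile (r,z), 5 vertices: (2.5,11.5) (6.5,5.5) (12.5,17.5) (14.5,23) (15.5,29)
edge 0: (2.5,11.5)→(6.5,5.5)  cross = 2.5·5.5 − 6.5·11.5 = -61.0000; (r_i+r_j)·cross = 9·-61.0000 = -549.0000
edge 1: (6.5,5.5)→(12.5,17.5)  cross = 6.5·17.5 − 12.5·5.5 = 45.0000; (r_i+r_j)·cross = 19·45.0000 = 855.0000
edge 2: (12.5,17.5)→(14.5,23)  cross = 12.5·23 − 14.5·17.5 = 33.7500; (r_i+r_j)·cross = 27·33.7500 = 911.2500
edge 3: (14.5,23)→(15.5,29)  cross = 14.5·29 − 15.5·23 = 64.0000; (r_i+r_j)·cross = 30·64.0000 = 1920.0000
edge 4: (15.5,29)→(2.5,11.5)  cross = 15.5·11.5 − 2.5·29 = 105.7500; (r_i+r_j)·cross = 18·105.7500 = 1903.5000
Σcross = 187.5000 → A = |Σcross|/2 = 93.7500 mm²
Σ(r_i+r_j)·cross = 5040.7500 → first moment M = |Σ|/6 = 840.1250
R_c = M/A = 840.1250/93.7500 = 8.9613 mm
θ = 298° = 5.201081 rad
V = θ·R_c·A = 5.201081·8.9613·93.7500 = 4369.558 mm³

Volume = 4369.558 mm³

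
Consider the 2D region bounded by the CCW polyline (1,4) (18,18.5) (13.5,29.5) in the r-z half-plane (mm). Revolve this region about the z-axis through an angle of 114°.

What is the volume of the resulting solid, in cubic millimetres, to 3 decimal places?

Profile (r,z), 3 vertices: (1,4) (18,18.5) (13.5,29.5)
edge 0: (1,4)→(18,18.5)  cross = 1·18.5 − 18·4 = -53.5000; (r_i+r_j)·cross = 19·-53.5000 = -1016.5000
edge 1: (18,18.5)→(13.5,29.5)  cross = 18·29.5 − 13.5·18.5 = 281.2500; (r_i+r_j)·cross = 31.5·281.2500 = 8859.3750
edge 2: (13.5,29.5)→(1,4)  cross = 13.5·4 − 1·29.5 = 24.5000; (r_i+r_j)·cross = 14.5·24.5000 = 355.2500
Σcross = 252.2500 → A = |Σcross|/2 = 126.1250 mm²
Σ(r_i+r_j)·cross = 8198.1250 → first moment M = |Σ|/6 = 1366.3542
R_c = M/A = 1366.3542/126.1250 = 10.8333 mm
θ = 114° = 1.989675 rad
V = θ·R_c·A = 1.989675·10.8333·126.1250 = 2718.601 mm³

Volume = 2718.601 mm³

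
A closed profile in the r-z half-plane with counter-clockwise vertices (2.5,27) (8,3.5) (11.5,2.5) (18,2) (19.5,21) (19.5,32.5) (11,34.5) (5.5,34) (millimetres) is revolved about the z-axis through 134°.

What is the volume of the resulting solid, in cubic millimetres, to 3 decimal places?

Volume = 12239.997 mm³

Profile (r,z), 8 vertices: (2.5,27) (8,3.5) (11.5,2.5) (18,2) (19.5,21) (19.5,32.5) (11,34.5) (5.5,34)
edge 0: (2.5,27)→(8,3.5)  cross = 2.5·3.5 − 8·27 = -207.2500; (r_i+r_j)·cross = 10.5·-207.2500 = -2176.1250
edge 1: (8,3.5)→(11.5,2.5)  cross = 8·2.5 − 11.5·3.5 = -20.2500; (r_i+r_j)·cross = 19.5·-20.2500 = -394.8750
edge 2: (11.5,2.5)→(18,2)  cross = 11.5·2 − 18·2.5 = -22.0000; (r_i+r_j)·cross = 29.5·-22.0000 = -649.0000
edge 3: (18,2)→(19.5,21)  cross = 18·21 − 19.5·2 = 339.0000; (r_i+r_j)·cross = 37.5·339.0000 = 12712.5000
edge 4: (19.5,21)→(19.5,32.5)  cross = 19.5·32.5 − 19.5·21 = 224.2500; (r_i+r_j)·cross = 39·224.2500 = 8745.7500
edge 5: (19.5,32.5)→(11,34.5)  cross = 19.5·34.5 − 11·32.5 = 315.2500; (r_i+r_j)·cross = 30.5·315.2500 = 9615.1250
edge 6: (11,34.5)→(5.5,34)  cross = 11·34 − 5.5·34.5 = 184.2500; (r_i+r_j)·cross = 16.5·184.2500 = 3040.1250
edge 7: (5.5,34)→(2.5,27)  cross = 5.5·27 − 2.5·34 = 63.5000; (r_i+r_j)·cross = 8·63.5000 = 508.0000
Σcross = 876.7500 → A = |Σcross|/2 = 438.3750 mm²
Σ(r_i+r_j)·cross = 31401.5000 → first moment M = |Σ|/6 = 5233.5833
R_c = M/A = 5233.5833/438.3750 = 11.9386 mm
θ = 134° = 2.338741 rad
V = θ·R_c·A = 2.338741·11.9386·438.3750 = 12239.997 mm³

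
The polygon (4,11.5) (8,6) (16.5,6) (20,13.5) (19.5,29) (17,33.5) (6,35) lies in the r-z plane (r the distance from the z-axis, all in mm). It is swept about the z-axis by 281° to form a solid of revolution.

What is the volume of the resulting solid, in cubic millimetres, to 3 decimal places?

Profile (r,z), 7 vertices: (4,11.5) (8,6) (16.5,6) (20,13.5) (19.5,29) (17,33.5) (6,35)
edge 0: (4,11.5)→(8,6)  cross = 4·6 − 8·11.5 = -68.0000; (r_i+r_j)·cross = 12·-68.0000 = -816.0000
edge 1: (8,6)→(16.5,6)  cross = 8·6 − 16.5·6 = -51.0000; (r_i+r_j)·cross = 24.5·-51.0000 = -1249.5000
edge 2: (16.5,6)→(20,13.5)  cross = 16.5·13.5 − 20·6 = 102.7500; (r_i+r_j)·cross = 36.5·102.7500 = 3750.3750
edge 3: (20,13.5)→(19.5,29)  cross = 20·29 − 19.5·13.5 = 316.7500; (r_i+r_j)·cross = 39.5·316.7500 = 12511.6250
edge 4: (19.5,29)→(17,33.5)  cross = 19.5·33.5 − 17·29 = 160.2500; (r_i+r_j)·cross = 36.5·160.2500 = 5849.1250
edge 5: (17,33.5)→(6,35)  cross = 17·35 − 6·33.5 = 394.0000; (r_i+r_j)·cross = 23·394.0000 = 9062.0000
edge 6: (6,35)→(4,11.5)  cross = 6·11.5 − 4·35 = -71.0000; (r_i+r_j)·cross = 10·-71.0000 = -710.0000
Σcross = 783.7500 → A = |Σcross|/2 = 391.8750 mm²
Σ(r_i+r_j)·cross = 28397.6250 → first moment M = |Σ|/6 = 4732.9375
R_c = M/A = 4732.9375/391.8750 = 12.0777 mm
θ = 281° = 4.904375 rad
V = θ·R_c·A = 4.904375·12.0777·391.8750 = 23212.101 mm³

Volume = 23212.101 mm³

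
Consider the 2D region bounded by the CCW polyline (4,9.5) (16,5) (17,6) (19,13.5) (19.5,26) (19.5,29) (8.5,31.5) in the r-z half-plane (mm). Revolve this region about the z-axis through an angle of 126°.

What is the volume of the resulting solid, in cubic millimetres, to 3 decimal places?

Volume = 8348.481 mm³

Profile (r,z), 7 vertices: (4,9.5) (16,5) (17,6) (19,13.5) (19.5,26) (19.5,29) (8.5,31.5)
edge 0: (4,9.5)→(16,5)  cross = 4·5 − 16·9.5 = -132.0000; (r_i+r_j)·cross = 20·-132.0000 = -2640.0000
edge 1: (16,5)→(17,6)  cross = 16·6 − 17·5 = 11.0000; (r_i+r_j)·cross = 33·11.0000 = 363.0000
edge 2: (17,6)→(19,13.5)  cross = 17·13.5 − 19·6 = 115.5000; (r_i+r_j)·cross = 36·115.5000 = 4158.0000
edge 3: (19,13.5)→(19.5,26)  cross = 19·26 − 19.5·13.5 = 230.7500; (r_i+r_j)·cross = 38.5·230.7500 = 8883.8750
edge 4: (19.5,26)→(19.5,29)  cross = 19.5·29 − 19.5·26 = 58.5000; (r_i+r_j)·cross = 39·58.5000 = 2281.5000
edge 5: (19.5,29)→(8.5,31.5)  cross = 19.5·31.5 − 8.5·29 = 367.7500; (r_i+r_j)·cross = 28·367.7500 = 10297.0000
edge 6: (8.5,31.5)→(4,9.5)  cross = 8.5·9.5 − 4·31.5 = -45.2500; (r_i+r_j)·cross = 12.5·-45.2500 = -565.6250
Σcross = 606.2500 → A = |Σcross|/2 = 303.1250 mm²
Σ(r_i+r_j)·cross = 22777.7500 → first moment M = |Σ|/6 = 3796.2917
R_c = M/A = 3796.2917/303.1250 = 12.5238 mm
θ = 126° = 2.199115 rad
V = θ·R_c·A = 2.199115·12.5238·303.1250 = 8348.481 mm³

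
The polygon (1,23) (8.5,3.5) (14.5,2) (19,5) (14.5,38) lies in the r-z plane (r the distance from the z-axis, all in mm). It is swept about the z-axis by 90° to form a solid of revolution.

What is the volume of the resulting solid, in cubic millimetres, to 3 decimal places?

Volume = 6517.234 mm³

Profile (r,z), 5 vertices: (1,23) (8.5,3.5) (14.5,2) (19,5) (14.5,38)
edge 0: (1,23)→(8.5,3.5)  cross = 1·3.5 − 8.5·23 = -192.0000; (r_i+r_j)·cross = 9.5·-192.0000 = -1824.0000
edge 1: (8.5,3.5)→(14.5,2)  cross = 8.5·2 − 14.5·3.5 = -33.7500; (r_i+r_j)·cross = 23·-33.7500 = -776.2500
edge 2: (14.5,2)→(19,5)  cross = 14.5·5 − 19·2 = 34.5000; (r_i+r_j)·cross = 33.5·34.5000 = 1155.7500
edge 3: (19,5)→(14.5,38)  cross = 19·38 − 14.5·5 = 649.5000; (r_i+r_j)·cross = 33.5·649.5000 = 21758.2500
edge 4: (14.5,38)→(1,23)  cross = 14.5·23 − 1·38 = 295.5000; (r_i+r_j)·cross = 15.5·295.5000 = 4580.2500
Σcross = 753.7500 → A = |Σcross|/2 = 376.8750 mm²
Σ(r_i+r_j)·cross = 24894.0000 → first moment M = |Σ|/6 = 4149.0000
R_c = M/A = 4149.0000/376.8750 = 11.0090 mm
θ = 90° = 1.570796 rad
V = θ·R_c·A = 1.570796·11.0090·376.8750 = 6517.234 mm³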